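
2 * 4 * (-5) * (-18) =720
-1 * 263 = -263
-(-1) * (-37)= -37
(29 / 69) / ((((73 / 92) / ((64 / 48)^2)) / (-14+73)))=109504 / 1971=55.56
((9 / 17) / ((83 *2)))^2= 81 / 7963684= 0.00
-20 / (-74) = 10 / 37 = 0.27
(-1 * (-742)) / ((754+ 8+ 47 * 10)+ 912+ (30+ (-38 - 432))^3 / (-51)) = 18921 / 42646672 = 0.00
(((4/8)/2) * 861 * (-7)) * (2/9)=-334.83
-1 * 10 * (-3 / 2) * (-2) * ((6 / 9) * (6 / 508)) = -30 / 127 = -0.24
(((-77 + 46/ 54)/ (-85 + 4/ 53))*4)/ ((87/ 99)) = 4794592/ 1174761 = 4.08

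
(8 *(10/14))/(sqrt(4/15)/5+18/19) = 641250/105049 - 18050 *sqrt(15)/105049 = 5.44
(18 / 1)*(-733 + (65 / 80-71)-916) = -247563 / 8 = -30945.38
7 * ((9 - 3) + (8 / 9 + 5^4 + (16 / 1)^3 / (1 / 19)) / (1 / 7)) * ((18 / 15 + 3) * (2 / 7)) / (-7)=-9884794 / 15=-658986.27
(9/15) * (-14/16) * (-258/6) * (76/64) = 17157/640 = 26.81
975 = 975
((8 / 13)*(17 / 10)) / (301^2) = 68 / 5889065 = 0.00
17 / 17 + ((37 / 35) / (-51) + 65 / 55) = 42433 / 19635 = 2.16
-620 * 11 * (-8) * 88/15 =960256/3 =320085.33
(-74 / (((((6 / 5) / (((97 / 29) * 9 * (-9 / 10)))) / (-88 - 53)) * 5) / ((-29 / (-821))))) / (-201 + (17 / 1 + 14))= 13663323 / 1395700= 9.79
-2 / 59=-0.03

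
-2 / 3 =-0.67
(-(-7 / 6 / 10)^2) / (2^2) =-49 / 14400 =-0.00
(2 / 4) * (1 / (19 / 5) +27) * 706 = 182854 / 19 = 9623.89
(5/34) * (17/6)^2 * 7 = 8.26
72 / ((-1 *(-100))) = 0.72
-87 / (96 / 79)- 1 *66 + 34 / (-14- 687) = -3087591 / 22432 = -137.64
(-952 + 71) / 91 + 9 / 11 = -8.86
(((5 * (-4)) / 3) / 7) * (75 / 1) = -500 / 7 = -71.43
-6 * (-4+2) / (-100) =-3 / 25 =-0.12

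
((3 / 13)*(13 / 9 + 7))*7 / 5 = 532 / 195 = 2.73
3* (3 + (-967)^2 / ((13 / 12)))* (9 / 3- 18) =-504949815 / 13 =-38842293.46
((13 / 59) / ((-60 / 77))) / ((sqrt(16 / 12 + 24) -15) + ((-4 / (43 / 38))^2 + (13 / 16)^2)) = -112139298439168* sqrt(57) / 13046201054837985 -20683430063296 / 869746736989199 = -0.09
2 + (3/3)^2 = 3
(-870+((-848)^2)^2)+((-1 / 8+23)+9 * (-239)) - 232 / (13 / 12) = 53779498198787 / 104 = 517110559603.72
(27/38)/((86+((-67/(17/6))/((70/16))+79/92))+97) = 738990/185602507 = 0.00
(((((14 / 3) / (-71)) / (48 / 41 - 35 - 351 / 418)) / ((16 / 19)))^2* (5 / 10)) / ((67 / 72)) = 1298863664329 / 476929216146311212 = 0.00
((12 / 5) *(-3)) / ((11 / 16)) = -576 / 55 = -10.47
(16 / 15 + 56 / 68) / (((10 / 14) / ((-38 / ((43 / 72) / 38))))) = -116929344 / 18275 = -6398.32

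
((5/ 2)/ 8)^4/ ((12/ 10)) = 3125/ 393216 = 0.01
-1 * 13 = -13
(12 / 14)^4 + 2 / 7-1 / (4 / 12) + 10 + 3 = 25992 / 2401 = 10.83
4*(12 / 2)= 24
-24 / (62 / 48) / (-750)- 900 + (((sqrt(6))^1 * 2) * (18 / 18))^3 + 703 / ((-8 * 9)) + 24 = -247121213 / 279000 + 48 * sqrt(6) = -768.16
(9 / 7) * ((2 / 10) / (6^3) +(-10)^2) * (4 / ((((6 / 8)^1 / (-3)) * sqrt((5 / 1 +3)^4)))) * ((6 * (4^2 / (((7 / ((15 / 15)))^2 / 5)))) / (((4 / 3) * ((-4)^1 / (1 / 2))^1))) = 324003 / 10976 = 29.52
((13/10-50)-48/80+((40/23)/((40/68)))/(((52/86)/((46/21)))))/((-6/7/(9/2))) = 105349/520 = 202.59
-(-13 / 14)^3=2197 / 2744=0.80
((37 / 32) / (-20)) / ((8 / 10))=-37 / 512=-0.07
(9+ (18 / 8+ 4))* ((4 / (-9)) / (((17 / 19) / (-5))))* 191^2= 211407395 / 153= 1381747.68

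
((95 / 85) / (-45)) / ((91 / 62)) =-1178 / 69615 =-0.02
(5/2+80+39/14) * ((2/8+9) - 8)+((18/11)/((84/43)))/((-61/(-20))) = 2008095/18788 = 106.88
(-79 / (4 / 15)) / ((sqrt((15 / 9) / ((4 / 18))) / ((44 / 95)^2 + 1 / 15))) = -601427 * sqrt(30) / 108300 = -30.42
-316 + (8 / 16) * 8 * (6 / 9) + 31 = -847 / 3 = -282.33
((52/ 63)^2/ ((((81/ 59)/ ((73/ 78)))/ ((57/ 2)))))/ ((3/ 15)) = 21276580/ 321489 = 66.18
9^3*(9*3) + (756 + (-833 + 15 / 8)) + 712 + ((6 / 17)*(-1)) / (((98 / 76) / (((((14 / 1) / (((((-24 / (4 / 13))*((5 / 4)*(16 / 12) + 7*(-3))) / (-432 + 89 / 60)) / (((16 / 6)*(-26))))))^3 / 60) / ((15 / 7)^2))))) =-279258177599419933 / 340034486625000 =-821.26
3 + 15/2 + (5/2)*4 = 41/2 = 20.50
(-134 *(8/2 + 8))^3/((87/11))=-15245074944/29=-525692239.45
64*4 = 256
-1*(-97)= 97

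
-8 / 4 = -2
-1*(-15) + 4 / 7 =109 / 7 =15.57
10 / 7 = 1.43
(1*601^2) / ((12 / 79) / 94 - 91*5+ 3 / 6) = -2682278626 / 3375105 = -794.72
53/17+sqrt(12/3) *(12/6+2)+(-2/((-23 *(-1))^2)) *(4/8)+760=6934644/8993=771.12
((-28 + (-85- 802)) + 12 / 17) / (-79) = 15543 / 1343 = 11.57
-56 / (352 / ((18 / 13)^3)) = -10206 / 24167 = -0.42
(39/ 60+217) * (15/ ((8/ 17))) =222003/ 32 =6937.59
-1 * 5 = -5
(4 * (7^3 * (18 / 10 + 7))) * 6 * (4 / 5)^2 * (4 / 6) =3863552 / 125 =30908.42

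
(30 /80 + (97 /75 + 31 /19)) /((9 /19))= 37619 /5400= 6.97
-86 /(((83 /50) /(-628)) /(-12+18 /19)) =-567084000 /1577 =-359596.70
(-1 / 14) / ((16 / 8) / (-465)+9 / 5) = -93 / 2338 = -0.04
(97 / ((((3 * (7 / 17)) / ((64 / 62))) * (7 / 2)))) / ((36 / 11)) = 290224 / 41013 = 7.08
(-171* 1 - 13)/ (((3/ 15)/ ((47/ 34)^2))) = -508070/ 289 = -1758.03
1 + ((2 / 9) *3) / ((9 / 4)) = 35 / 27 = 1.30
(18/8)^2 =81/16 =5.06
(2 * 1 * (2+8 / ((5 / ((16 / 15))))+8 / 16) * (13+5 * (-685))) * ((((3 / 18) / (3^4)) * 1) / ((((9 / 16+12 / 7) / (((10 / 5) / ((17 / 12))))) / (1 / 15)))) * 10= -1929062912 / 79005375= -24.42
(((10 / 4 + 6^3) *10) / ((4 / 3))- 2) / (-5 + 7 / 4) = -6547 / 13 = -503.62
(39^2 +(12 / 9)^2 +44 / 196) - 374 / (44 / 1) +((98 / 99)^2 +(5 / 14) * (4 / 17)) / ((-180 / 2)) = 1112818759033 / 734780970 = 1514.49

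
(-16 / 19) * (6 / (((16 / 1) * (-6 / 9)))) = 9 / 19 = 0.47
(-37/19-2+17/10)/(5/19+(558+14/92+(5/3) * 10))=-29463/7539325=-0.00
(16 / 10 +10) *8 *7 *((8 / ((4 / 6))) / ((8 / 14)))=68208 / 5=13641.60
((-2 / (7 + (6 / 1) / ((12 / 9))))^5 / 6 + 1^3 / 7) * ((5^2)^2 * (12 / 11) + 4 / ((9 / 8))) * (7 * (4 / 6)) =2619826108280 / 5734781613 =456.83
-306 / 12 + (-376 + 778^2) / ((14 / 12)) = 7258539 / 14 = 518467.07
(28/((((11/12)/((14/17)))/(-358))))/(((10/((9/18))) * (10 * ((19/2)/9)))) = -3789072/88825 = -42.66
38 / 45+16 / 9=118 / 45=2.62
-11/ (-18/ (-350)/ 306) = -65450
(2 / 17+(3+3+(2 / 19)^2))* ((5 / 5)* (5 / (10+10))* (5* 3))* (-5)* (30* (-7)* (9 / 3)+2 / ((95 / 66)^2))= 160143564942 / 2215457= 72284.66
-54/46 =-27/23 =-1.17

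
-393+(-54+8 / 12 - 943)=-4168 / 3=-1389.33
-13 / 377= -1 / 29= -0.03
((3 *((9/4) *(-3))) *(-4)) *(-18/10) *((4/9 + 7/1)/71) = -5427/355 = -15.29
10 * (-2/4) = -5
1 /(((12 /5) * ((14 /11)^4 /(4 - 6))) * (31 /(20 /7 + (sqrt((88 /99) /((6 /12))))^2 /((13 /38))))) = -120715045 /1463015736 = -0.08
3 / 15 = 1 / 5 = 0.20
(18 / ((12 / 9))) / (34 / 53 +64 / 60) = 7.90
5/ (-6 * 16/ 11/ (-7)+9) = 385/ 789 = 0.49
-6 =-6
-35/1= -35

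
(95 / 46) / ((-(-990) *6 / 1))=19 / 54648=0.00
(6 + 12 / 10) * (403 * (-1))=-14508 / 5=-2901.60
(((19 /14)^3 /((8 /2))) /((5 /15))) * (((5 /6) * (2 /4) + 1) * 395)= 46058185 /43904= 1049.07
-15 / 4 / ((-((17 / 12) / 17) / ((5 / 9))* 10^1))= 5 / 2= 2.50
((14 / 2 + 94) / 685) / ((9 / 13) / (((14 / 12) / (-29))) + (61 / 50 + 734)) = 91910 / 447572287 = 0.00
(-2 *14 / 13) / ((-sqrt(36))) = 14 / 39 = 0.36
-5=-5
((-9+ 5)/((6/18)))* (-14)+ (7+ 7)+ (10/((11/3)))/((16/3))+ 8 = 16765/88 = 190.51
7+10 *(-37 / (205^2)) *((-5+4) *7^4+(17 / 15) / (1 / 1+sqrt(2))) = 3548893 / 126075-1258 *sqrt(2) / 126075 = 28.13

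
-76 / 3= -25.33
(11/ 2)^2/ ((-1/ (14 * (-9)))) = 7623/ 2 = 3811.50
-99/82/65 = -0.02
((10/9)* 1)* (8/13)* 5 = 400/117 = 3.42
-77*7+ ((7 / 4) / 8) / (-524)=-9037959 / 16768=-539.00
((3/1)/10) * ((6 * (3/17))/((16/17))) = 27/80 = 0.34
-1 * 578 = -578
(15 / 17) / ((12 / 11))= 55 / 68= 0.81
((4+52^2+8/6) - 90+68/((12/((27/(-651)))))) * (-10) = -17050330/651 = -26190.98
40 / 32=5 / 4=1.25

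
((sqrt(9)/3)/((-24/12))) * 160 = -80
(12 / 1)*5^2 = 300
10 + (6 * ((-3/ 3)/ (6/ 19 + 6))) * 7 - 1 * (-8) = 227/ 20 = 11.35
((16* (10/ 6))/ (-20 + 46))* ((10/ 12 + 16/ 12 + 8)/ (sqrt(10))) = 122* sqrt(10)/ 117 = 3.30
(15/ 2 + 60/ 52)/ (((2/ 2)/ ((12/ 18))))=75/ 13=5.77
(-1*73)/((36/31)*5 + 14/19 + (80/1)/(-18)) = -386973/11126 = -34.78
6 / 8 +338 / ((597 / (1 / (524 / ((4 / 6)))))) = 704539 / 938484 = 0.75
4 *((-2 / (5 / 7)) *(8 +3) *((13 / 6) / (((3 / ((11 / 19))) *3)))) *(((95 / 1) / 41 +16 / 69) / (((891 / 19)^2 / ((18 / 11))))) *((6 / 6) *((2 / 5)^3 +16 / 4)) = -50669216416 / 382822048125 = -0.13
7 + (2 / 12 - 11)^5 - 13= -1160337281 / 7776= -149220.33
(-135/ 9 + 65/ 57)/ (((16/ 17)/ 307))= -2061505/ 456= -4520.84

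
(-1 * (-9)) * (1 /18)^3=1 /648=0.00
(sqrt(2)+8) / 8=1.18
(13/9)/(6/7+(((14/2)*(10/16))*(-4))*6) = -0.01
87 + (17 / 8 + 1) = 90.12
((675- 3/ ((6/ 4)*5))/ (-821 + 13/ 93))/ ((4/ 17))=-5332713/ 1526800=-3.49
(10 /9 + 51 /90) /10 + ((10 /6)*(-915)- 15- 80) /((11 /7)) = -1030.74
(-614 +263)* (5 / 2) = -1755 / 2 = -877.50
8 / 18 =4 / 9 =0.44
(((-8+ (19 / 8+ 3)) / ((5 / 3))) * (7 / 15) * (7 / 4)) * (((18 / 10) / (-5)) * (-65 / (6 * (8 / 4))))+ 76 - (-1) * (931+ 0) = 16071869 / 16000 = 1004.49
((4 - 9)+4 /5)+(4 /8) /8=-331 /80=-4.14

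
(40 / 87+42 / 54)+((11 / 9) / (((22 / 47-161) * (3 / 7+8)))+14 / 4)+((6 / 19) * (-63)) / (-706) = 7426034077981 / 1558511693370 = 4.76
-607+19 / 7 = -4230 / 7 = -604.29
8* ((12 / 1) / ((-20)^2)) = 6 / 25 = 0.24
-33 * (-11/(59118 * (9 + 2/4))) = 121/187207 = 0.00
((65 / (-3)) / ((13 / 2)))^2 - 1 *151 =-1259 / 9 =-139.89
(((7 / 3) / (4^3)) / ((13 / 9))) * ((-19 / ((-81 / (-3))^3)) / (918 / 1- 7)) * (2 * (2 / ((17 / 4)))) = -133 / 5283730764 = -0.00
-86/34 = -43/17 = -2.53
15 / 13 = 1.15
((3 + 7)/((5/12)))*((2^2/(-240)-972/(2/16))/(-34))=5488.95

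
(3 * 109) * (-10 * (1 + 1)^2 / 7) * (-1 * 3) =39240 / 7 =5605.71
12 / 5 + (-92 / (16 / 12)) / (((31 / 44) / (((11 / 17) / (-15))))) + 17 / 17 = 20091 / 2635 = 7.62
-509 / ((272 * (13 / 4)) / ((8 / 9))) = -1018 / 1989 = -0.51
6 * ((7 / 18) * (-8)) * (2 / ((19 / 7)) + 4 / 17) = -18.15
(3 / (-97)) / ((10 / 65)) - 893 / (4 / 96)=-4157847 / 194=-21432.20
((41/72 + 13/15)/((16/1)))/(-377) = -517/2171520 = -0.00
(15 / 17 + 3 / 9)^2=3844 / 2601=1.48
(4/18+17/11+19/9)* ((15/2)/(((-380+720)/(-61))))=-976/187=-5.22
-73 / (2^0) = -73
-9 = -9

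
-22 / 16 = -11 / 8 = -1.38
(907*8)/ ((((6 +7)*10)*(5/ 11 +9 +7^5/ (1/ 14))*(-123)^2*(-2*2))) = -9977/ 2545376033070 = -0.00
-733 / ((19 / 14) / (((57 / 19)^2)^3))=-393736.74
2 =2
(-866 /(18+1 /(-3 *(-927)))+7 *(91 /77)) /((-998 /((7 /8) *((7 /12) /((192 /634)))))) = 340738675921 /5064631621632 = 0.07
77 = 77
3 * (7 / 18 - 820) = -14753 / 6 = -2458.83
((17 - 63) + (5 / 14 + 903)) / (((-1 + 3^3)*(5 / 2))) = 12003 / 910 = 13.19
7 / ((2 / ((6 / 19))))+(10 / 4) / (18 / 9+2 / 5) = 979 / 456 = 2.15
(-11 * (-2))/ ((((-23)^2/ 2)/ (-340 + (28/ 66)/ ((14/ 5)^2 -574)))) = -45373780/ 1604457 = -28.28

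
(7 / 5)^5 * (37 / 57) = 621859 / 178125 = 3.49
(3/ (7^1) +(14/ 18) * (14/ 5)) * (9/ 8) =821/ 280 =2.93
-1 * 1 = -1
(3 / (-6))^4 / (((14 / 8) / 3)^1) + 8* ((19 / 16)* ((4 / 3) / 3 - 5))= -10879 / 252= -43.17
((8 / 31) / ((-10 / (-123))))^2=242064 / 24025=10.08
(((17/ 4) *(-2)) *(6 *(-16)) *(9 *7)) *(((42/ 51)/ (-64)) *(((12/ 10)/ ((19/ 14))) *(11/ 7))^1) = -87318/ 95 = -919.14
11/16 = 0.69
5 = 5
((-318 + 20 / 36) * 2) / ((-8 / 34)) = 48569 / 18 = 2698.28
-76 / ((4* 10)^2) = -19 / 400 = -0.05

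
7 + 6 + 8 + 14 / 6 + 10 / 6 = 25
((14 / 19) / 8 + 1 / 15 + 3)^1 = 3601 / 1140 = 3.16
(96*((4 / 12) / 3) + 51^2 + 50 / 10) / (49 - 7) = 3925 / 63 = 62.30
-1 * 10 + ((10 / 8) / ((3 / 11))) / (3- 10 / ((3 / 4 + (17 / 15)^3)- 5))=-27705515 / 2978028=-9.30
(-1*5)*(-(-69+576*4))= 11175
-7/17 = -0.41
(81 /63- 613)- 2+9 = -604.71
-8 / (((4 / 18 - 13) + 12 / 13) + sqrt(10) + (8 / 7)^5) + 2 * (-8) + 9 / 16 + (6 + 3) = -5.25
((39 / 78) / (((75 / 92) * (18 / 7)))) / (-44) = -161 / 29700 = -0.01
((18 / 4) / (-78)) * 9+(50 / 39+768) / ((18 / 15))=299777 / 468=640.55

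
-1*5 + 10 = 5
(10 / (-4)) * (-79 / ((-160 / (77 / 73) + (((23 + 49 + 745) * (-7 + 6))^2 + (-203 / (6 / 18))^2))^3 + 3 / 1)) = 180330535 / 1021805473560025782821198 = 0.00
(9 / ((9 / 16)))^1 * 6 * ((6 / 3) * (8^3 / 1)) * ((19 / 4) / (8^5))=57 / 4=14.25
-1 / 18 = -0.06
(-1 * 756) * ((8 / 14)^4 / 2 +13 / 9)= -388380 / 343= -1132.30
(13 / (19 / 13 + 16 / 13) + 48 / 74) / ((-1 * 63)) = -7093 / 81585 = -0.09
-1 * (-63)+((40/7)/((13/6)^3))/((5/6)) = 979245/15379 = 63.67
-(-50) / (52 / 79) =1975 / 26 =75.96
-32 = -32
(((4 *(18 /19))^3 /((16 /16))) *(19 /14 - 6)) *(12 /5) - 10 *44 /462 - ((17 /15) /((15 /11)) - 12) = -6440134231 /10802925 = -596.15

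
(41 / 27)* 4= 164 / 27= 6.07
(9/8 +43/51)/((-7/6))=-803/476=-1.69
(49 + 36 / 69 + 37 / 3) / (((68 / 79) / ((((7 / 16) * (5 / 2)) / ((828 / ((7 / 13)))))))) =20651785 / 404037504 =0.05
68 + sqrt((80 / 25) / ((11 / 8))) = 8 * sqrt(110) / 55 + 68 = 69.53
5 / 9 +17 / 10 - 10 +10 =203 / 90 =2.26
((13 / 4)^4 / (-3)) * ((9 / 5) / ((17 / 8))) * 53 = -4541199 / 2720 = -1669.56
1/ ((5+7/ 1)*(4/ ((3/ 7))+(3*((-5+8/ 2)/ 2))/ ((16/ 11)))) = 8/ 797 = 0.01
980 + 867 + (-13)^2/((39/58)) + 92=6571/3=2190.33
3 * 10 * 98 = 2940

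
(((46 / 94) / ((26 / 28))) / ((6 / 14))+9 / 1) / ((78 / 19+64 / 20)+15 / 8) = 14250760 / 12788841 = 1.11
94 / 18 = 47 / 9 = 5.22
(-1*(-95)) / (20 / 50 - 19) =-475 / 93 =-5.11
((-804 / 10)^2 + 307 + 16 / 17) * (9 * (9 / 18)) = 25903287 / 850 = 30474.46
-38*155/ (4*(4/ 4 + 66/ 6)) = -2945/ 24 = -122.71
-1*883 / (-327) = 883 / 327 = 2.70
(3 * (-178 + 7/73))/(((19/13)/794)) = -402155442/1387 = -289946.25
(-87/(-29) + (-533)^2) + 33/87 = 8238679/29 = 284092.38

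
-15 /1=-15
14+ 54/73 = 1076/73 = 14.74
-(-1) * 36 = 36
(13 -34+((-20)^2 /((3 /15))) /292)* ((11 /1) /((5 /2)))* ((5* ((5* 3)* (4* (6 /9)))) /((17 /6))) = -5454240 /1241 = -4395.04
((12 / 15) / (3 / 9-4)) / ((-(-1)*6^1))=-2 / 55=-0.04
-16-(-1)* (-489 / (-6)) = 131 / 2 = 65.50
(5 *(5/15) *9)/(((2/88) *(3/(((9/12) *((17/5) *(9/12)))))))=1683/4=420.75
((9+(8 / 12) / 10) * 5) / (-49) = -136 / 147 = -0.93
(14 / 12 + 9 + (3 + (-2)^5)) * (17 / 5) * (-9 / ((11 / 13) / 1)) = 74919 / 110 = 681.08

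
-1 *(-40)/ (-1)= -40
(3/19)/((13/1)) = 3/247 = 0.01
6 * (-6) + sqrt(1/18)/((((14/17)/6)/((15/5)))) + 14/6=-101/3 + 51 * sqrt(2)/14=-28.51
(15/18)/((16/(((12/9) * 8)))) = 5/9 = 0.56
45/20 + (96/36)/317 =8591/3804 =2.26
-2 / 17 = -0.12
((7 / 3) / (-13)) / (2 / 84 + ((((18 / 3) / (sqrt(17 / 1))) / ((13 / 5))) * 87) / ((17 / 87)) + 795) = -208999678342 / 834793789454057 + 15888542040 * sqrt(17) / 834793789454057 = -0.00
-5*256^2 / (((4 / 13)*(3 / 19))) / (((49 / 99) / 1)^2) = -66105262080 / 2401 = -27532387.37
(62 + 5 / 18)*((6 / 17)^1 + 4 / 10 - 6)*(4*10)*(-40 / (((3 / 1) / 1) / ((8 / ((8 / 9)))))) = 79994560 / 51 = 1568520.78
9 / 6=3 / 2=1.50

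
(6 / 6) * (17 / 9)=17 / 9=1.89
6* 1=6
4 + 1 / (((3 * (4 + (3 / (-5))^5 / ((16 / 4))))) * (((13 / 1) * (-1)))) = 7749592 / 1940523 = 3.99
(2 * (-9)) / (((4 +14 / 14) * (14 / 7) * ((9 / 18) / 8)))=-144 / 5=-28.80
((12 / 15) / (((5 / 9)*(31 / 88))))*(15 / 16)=3.83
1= 1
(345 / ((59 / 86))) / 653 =29670 / 38527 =0.77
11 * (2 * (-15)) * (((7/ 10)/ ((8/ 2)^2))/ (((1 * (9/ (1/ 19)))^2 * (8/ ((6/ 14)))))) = -11/ 415872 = -0.00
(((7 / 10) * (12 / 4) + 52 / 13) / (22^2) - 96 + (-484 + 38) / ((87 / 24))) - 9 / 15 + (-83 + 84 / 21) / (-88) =-218.72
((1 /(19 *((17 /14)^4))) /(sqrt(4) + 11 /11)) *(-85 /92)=-48020 /6440943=-0.01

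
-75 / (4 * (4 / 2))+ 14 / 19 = -1313 / 152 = -8.64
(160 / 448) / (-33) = -5 / 462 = -0.01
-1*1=-1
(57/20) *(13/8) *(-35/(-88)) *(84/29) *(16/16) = 108927/20416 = 5.34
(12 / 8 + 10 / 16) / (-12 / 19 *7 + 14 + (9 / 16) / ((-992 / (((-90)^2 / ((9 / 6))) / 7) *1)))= 560728 / 2412191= 0.23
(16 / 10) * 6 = 48 / 5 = 9.60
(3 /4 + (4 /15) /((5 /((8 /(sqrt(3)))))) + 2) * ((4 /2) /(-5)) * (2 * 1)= -11 /5 -128 * sqrt(3) /1125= -2.40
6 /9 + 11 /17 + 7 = 424 /51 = 8.31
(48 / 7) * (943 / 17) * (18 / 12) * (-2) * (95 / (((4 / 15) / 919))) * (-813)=36143908557300 / 119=303730324010.92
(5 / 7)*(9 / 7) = 0.92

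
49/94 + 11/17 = 1867/1598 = 1.17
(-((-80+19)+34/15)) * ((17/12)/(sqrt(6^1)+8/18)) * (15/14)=-44931/6580+404379 * sqrt(6)/26320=30.81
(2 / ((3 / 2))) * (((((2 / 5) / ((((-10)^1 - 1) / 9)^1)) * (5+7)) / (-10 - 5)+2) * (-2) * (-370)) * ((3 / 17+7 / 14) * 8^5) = 138758586368 / 2805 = 49468301.74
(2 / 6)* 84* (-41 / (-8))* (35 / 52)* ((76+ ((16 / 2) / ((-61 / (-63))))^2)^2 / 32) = 180914922124405 / 2879934928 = 62819.10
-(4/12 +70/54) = -44/27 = -1.63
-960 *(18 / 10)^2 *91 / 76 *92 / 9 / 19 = -3616704 / 1805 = -2003.71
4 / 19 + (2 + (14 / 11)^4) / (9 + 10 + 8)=318610 / 834537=0.38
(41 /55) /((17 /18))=738 /935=0.79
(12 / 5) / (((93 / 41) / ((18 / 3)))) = 6.35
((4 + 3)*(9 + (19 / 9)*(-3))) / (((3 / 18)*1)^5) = 145152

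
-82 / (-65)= 82 / 65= 1.26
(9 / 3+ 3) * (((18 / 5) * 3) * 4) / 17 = 1296 / 85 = 15.25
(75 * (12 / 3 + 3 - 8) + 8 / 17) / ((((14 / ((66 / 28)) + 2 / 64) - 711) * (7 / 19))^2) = -72864101376 / 65961298865399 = -0.00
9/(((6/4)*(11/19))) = 114/11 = 10.36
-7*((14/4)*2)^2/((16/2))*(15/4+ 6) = -13377/32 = -418.03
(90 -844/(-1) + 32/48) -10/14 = 19613/21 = 933.95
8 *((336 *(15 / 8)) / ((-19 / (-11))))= 55440 / 19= 2917.89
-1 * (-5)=5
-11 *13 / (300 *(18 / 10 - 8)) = 143 / 1860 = 0.08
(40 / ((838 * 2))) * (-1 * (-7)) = 70 / 419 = 0.17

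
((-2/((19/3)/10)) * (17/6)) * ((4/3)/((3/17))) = -11560/171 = -67.60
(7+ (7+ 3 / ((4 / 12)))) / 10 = 23 / 10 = 2.30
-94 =-94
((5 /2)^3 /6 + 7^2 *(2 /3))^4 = 8215383330001 /5308416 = 1547614.83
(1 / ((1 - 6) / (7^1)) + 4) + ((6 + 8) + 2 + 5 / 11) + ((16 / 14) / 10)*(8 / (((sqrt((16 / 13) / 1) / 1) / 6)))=48*sqrt(13) / 35 + 1048 / 55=24.00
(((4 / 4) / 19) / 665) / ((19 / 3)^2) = 9 / 4561235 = 0.00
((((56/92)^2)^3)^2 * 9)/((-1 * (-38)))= 255122605688832/416377864208386099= 0.00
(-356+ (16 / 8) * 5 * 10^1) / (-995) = 256 / 995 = 0.26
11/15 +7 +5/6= 257/30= 8.57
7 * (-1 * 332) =-2324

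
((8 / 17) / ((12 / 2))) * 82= 328 / 51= 6.43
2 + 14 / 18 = 25 / 9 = 2.78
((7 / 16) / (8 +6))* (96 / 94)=3 / 94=0.03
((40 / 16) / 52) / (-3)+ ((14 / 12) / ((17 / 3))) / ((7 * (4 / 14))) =0.09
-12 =-12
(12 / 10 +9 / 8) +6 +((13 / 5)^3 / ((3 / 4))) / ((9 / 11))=36.97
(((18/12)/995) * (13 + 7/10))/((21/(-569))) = -77953/139300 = -0.56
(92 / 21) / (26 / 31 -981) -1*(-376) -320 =35729908 / 638085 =56.00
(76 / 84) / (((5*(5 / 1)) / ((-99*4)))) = -2508 / 175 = -14.33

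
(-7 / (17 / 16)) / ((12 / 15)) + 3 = -5.24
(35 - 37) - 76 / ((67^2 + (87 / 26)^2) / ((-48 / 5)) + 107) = -21011410 / 11738729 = -1.79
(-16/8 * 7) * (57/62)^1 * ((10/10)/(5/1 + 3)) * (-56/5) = 2793/155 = 18.02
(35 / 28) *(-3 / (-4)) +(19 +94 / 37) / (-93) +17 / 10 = 662291 / 275280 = 2.41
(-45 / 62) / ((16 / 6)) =-135 / 496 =-0.27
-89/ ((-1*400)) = 89/ 400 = 0.22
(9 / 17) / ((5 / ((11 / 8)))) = 99 / 680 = 0.15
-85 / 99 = -0.86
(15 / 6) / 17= 5 / 34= 0.15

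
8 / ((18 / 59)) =236 / 9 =26.22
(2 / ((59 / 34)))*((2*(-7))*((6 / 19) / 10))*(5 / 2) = -1428 / 1121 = -1.27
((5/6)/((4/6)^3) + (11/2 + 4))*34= 3349/8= 418.62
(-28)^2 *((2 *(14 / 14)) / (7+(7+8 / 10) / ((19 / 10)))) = 29792 / 211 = 141.19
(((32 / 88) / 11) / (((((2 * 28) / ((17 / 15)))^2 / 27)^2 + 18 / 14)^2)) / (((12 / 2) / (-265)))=-4891331360054790 / 224069251468612093658521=-0.00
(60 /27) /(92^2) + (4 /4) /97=19529 /1847268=0.01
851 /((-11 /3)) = -2553 /11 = -232.09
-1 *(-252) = 252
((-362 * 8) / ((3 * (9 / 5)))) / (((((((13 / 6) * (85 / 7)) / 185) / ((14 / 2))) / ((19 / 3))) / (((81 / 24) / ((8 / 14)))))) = -218221745 / 221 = -987428.71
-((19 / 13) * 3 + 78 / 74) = -2616 / 481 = -5.44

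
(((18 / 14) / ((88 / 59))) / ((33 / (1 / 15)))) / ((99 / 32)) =236 / 419265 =0.00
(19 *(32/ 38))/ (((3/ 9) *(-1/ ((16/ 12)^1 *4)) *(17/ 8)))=-2048/ 17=-120.47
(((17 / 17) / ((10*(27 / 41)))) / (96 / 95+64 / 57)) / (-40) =-41 / 23040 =-0.00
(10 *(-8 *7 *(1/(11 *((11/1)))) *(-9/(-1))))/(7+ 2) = -560/121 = -4.63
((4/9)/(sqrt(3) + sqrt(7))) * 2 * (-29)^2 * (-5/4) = -8410/(9 * sqrt(3) + 9 * sqrt(7)) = -213.45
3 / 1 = 3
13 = 13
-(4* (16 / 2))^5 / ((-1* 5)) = 33554432 / 5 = 6710886.40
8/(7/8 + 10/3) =192/101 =1.90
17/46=0.37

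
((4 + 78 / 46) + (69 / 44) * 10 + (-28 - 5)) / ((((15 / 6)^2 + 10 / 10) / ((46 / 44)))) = -1.68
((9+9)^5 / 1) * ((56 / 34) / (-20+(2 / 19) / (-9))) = -4523625792 / 29087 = -155520.53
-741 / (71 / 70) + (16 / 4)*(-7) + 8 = -53290 / 71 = -750.56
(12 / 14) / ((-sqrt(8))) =-3*sqrt(2) / 14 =-0.30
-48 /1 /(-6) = 8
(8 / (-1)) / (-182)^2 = -2 / 8281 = -0.00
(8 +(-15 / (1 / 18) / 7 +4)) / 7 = -186 / 49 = -3.80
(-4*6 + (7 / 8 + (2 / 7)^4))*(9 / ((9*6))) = -148019 / 38416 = -3.85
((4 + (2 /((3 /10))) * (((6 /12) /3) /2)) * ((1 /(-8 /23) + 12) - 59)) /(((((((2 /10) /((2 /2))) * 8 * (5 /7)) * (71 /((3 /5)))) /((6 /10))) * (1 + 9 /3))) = -114513 /454400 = -0.25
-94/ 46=-47/ 23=-2.04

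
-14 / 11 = -1.27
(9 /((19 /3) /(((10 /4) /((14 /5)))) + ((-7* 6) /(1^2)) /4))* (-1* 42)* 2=16200 /73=221.92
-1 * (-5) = 5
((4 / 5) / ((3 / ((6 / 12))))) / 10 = 1 / 75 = 0.01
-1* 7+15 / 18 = -37 / 6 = -6.17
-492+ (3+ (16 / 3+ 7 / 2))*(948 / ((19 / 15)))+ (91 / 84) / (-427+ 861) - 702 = 7662.32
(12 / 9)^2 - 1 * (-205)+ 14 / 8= 7507 / 36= 208.53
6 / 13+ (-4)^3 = -826 / 13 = -63.54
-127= -127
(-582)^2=338724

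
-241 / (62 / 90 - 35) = 10845 / 1544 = 7.02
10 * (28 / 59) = 280 / 59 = 4.75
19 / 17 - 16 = -253 / 17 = -14.88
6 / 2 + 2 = 5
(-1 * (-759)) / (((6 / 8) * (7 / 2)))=2024 / 7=289.14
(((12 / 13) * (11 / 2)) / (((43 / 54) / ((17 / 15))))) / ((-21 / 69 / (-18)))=8361144 / 19565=427.35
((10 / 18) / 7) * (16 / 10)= 8 / 63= 0.13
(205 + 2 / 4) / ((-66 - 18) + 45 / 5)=-2.74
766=766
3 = 3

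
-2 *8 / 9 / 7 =-16 / 63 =-0.25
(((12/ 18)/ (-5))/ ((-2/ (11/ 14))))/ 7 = 11/ 1470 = 0.01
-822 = -822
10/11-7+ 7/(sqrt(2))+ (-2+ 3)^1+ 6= 10/11+ 7 * sqrt(2)/2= 5.86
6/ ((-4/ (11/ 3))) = -11/ 2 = -5.50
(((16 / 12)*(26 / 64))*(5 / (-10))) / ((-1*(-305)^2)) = 13 / 4465200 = 0.00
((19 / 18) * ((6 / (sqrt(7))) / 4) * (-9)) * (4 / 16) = -57 * sqrt(7) / 112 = -1.35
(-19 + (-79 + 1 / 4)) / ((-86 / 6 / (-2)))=-1173 / 86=-13.64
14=14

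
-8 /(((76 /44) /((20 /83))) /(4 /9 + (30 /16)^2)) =-125455 /28386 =-4.42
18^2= 324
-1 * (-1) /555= 1 /555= 0.00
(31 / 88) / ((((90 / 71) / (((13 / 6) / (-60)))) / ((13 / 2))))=-0.07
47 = 47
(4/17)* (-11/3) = -44/51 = -0.86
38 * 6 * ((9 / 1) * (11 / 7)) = 22572 / 7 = 3224.57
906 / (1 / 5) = 4530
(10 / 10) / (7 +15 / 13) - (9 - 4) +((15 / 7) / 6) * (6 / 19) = -67171 / 14098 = -4.76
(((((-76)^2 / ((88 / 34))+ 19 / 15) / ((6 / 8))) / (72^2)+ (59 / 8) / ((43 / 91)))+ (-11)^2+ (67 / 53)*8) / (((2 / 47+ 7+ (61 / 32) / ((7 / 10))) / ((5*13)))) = 921047425622597 / 939478398507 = 980.38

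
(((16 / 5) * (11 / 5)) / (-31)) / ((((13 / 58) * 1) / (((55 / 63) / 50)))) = -56144 / 3173625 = -0.02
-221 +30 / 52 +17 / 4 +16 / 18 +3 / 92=-579242 / 2691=-215.25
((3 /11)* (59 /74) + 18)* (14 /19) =103803 /7733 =13.42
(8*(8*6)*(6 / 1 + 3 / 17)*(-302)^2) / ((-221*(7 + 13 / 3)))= -86364.56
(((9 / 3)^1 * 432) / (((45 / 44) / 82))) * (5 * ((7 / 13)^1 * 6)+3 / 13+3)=130927104 / 65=2014263.14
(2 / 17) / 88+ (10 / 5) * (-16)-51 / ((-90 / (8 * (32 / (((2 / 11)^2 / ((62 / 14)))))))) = 1523813737 / 78540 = 19401.75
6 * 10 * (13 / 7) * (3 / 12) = 195 / 7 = 27.86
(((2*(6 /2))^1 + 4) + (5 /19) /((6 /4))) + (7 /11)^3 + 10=1550201 /75867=20.43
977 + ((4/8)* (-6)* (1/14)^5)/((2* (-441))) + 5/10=154562550241/158120256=977.50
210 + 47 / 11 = 2357 / 11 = 214.27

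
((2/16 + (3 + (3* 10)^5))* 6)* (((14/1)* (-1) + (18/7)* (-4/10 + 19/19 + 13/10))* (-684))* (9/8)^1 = 57263365604115/56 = 1022560100073.48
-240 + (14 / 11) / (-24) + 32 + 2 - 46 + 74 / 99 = -9047 / 36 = -251.31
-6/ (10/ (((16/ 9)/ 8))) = -2/ 15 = -0.13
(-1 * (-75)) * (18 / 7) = 1350 / 7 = 192.86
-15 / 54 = -0.28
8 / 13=0.62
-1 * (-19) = 19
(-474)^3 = -106496424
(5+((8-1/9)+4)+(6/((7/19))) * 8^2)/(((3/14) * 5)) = 133456/135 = 988.56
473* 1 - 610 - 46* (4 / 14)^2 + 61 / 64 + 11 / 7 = -433491 / 3136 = -138.23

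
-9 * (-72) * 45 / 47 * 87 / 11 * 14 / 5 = 7103376 / 517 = 13739.61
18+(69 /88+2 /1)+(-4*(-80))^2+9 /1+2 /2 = 9013909 /88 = 102430.78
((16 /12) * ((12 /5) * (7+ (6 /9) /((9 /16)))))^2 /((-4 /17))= -53139008 /18225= -2915.72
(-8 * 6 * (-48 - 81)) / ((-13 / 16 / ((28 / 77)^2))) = -1585152 / 1573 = -1007.73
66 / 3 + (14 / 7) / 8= 22.25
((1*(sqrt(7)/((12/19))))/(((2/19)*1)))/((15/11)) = 3971*sqrt(7)/360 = 29.18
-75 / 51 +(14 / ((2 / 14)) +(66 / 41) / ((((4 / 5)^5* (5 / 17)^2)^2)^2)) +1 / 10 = 4777284649285536585733 / 1915899011399680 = 2493495.02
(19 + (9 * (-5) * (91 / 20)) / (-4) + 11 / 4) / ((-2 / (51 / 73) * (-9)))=6613 / 2336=2.83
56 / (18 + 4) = 28 / 11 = 2.55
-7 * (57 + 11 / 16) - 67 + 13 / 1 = -7325 / 16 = -457.81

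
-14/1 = -14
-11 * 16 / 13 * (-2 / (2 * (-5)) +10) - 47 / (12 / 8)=-33038 / 195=-169.43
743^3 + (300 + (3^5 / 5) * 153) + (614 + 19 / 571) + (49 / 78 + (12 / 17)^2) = 26398171214126393 / 64357410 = 410180757.96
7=7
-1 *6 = -6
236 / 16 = 59 / 4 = 14.75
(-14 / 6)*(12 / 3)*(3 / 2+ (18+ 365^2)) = -3730846 / 3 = -1243615.33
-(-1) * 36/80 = 0.45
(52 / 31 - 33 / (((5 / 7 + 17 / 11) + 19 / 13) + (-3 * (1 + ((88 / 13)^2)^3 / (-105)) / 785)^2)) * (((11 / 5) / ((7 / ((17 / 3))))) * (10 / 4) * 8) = -13979359132768852601340338062 / 1004857981056761374111649703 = -13.91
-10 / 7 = -1.43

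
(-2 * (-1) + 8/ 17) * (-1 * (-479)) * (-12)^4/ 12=34763904/ 17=2044935.53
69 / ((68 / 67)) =4623 / 68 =67.99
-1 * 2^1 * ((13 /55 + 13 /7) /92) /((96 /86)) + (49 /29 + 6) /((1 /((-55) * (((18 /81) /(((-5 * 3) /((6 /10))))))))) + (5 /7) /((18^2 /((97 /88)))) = 353825107 /95087520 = 3.72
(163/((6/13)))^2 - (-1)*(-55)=4488181/36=124671.69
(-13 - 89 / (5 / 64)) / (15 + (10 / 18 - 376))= 51849 / 16220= 3.20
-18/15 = -6/5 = -1.20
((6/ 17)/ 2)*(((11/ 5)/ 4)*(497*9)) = 147609/ 340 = 434.14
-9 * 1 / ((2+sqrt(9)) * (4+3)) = -9 / 35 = -0.26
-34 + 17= -17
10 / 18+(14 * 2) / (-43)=-37 / 387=-0.10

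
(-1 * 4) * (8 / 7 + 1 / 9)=-316 / 63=-5.02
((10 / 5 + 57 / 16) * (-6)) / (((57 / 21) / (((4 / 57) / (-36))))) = 623 / 25992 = 0.02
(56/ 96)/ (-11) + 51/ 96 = 505/ 1056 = 0.48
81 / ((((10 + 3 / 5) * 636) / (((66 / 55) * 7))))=567 / 5618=0.10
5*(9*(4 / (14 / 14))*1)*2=360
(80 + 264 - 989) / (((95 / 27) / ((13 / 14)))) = -170.22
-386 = -386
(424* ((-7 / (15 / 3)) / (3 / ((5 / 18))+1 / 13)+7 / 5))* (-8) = -2177664 / 505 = -4312.21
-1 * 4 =-4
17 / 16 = 1.06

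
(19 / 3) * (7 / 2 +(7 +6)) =209 / 2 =104.50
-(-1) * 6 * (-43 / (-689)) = 0.37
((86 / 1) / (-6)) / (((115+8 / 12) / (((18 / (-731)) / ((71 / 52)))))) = 936 / 418829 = 0.00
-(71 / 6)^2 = -140.03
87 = 87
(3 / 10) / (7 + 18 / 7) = 21 / 670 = 0.03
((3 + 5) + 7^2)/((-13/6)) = -342/13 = -26.31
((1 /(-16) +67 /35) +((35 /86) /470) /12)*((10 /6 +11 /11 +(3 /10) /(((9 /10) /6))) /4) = 785947 /363780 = 2.16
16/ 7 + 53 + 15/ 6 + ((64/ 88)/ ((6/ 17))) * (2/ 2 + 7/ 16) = 56131/ 924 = 60.75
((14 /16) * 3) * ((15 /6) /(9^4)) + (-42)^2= 61725923 /34992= 1764.00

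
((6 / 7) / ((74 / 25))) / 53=75 / 13727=0.01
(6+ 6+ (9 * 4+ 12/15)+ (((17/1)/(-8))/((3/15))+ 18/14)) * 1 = 11049/280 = 39.46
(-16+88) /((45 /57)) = 91.20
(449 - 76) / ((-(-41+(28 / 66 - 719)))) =0.49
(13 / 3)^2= 169 / 9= 18.78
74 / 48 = 37 / 24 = 1.54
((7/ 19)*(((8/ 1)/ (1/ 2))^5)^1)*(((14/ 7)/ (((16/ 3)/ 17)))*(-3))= -140378112/ 19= -7388321.68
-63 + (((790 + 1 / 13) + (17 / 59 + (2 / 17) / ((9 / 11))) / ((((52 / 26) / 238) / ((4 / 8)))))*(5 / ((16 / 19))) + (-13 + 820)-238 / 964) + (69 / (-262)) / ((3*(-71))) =2766600472913281 / 495147440736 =5587.43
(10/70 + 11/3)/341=80/7161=0.01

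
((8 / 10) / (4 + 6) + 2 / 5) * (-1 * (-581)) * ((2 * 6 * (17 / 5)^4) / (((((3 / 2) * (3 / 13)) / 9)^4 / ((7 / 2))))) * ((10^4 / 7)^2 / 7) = 1459753886439014400 / 7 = 208536269491287771.43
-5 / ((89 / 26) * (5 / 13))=-338 / 89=-3.80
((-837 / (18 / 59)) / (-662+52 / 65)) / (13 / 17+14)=155465 / 553204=0.28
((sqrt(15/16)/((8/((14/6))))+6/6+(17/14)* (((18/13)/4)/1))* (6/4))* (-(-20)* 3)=105* sqrt(15)/16+23265/182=153.25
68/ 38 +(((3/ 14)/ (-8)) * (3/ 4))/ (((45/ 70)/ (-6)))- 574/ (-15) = 183511/ 4560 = 40.24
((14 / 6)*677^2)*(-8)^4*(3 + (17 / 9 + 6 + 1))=1406109372416 / 27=52078124904.30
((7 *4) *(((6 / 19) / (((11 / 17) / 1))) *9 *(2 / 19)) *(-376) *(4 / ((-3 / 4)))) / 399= 4909056 / 75449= 65.06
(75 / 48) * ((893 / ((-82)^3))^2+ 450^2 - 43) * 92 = 35390260239439574775 / 1216026685696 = 29103193.75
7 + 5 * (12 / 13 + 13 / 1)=996 / 13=76.62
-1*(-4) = 4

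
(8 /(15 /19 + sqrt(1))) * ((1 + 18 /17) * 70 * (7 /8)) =162925 /289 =563.75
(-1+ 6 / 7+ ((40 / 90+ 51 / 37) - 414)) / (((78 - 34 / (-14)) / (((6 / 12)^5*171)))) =-9130621 / 333296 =-27.39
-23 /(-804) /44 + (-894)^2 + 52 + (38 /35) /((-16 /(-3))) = 989646682939 /1238160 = 799288.20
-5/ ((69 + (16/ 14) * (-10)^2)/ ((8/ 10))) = -28/ 1283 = -0.02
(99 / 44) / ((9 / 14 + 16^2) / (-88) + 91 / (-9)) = -24948 / 144449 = -0.17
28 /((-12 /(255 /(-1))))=595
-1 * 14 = -14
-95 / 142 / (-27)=95 / 3834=0.02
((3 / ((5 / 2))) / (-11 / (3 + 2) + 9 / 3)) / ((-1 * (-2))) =3 / 4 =0.75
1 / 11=0.09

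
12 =12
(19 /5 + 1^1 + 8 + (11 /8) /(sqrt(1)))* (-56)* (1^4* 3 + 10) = -51597 /5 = -10319.40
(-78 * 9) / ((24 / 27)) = -3159 / 4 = -789.75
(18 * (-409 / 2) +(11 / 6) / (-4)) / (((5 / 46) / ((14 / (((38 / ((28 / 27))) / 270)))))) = -199152170 / 57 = -3493897.72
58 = 58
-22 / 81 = -0.27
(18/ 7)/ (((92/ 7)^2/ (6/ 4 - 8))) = -819/ 8464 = -0.10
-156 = -156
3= 3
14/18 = 7/9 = 0.78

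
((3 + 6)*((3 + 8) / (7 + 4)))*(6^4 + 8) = 11736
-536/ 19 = -28.21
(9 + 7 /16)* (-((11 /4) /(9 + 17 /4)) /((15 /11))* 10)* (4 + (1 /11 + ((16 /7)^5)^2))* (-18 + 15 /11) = 111520702216226351 /119769505576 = 931127.68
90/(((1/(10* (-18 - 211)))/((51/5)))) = -2102220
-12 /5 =-2.40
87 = 87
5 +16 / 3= 31 / 3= 10.33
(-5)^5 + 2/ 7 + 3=-21852/ 7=-3121.71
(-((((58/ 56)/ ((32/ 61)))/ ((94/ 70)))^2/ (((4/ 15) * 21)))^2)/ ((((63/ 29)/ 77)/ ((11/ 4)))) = -536926360024037328125/ 36970036026685784064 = -14.52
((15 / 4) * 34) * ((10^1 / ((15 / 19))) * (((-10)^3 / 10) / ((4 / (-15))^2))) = -9084375 / 4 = -2271093.75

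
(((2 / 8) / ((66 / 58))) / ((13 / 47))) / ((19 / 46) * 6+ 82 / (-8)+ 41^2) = 31349 / 66038973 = 0.00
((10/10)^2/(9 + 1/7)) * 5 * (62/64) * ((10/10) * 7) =7595/2048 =3.71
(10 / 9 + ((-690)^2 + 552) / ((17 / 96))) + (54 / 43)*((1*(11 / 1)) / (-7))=123959986016 / 46053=2691681.02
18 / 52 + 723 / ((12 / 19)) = 59545 / 52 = 1145.10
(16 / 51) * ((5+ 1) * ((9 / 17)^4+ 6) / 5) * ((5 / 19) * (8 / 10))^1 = 64983936 / 134886415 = 0.48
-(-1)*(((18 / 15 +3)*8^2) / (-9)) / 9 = -448 / 135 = -3.32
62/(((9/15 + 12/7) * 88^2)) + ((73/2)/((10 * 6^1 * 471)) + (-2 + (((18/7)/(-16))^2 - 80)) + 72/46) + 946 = 480351415956637/554937324480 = 865.60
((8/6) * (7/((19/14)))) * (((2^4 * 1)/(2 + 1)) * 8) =50176/171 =293.43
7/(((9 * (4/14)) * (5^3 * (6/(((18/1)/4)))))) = 49/3000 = 0.02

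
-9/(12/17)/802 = -51/3208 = -0.02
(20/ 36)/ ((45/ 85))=85/ 81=1.05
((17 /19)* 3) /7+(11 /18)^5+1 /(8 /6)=306272159 /251312544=1.22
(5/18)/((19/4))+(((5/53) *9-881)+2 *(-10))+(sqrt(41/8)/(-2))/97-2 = -8175664/9063-sqrt(82)/776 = -902.10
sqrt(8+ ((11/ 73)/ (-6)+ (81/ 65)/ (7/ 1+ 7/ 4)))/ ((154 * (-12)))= -sqrt(2664387726)/ 33480720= -0.00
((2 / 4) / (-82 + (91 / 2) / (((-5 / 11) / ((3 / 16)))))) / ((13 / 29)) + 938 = 937.99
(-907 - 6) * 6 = -5478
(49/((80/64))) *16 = 3136/5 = 627.20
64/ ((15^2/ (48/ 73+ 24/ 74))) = 56576/ 202575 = 0.28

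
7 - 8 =-1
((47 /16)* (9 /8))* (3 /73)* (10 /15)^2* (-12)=-423 /584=-0.72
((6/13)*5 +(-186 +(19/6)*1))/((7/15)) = -70405/182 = -386.84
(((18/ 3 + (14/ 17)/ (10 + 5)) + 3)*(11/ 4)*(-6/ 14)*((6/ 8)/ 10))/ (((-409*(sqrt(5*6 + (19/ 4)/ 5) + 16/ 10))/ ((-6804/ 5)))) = 74063484/ 493489175-18515871*sqrt(3095)/ 1973956700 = -0.37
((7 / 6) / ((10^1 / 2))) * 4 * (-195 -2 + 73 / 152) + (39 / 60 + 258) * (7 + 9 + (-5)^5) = -152821991 / 190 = -804326.27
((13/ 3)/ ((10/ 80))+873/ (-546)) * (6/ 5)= 3611/ 91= 39.68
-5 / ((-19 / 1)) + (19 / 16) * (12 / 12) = 441 / 304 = 1.45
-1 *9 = -9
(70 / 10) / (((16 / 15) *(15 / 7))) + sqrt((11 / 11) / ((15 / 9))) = sqrt(15) / 5 + 49 / 16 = 3.84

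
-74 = -74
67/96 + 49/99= 3779/3168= 1.19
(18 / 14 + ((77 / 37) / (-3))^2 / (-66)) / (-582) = -661561 / 301174524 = -0.00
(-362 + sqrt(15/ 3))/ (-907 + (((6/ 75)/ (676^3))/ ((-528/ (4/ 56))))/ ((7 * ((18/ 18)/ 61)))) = 72330034057881600/ 181224698592537661- 199806723916800 * sqrt(5)/ 181224698592537661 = 0.40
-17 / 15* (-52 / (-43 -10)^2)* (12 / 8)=442 / 14045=0.03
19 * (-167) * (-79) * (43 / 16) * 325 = 3503071325 / 16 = 218941957.81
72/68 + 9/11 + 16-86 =-12739/187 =-68.12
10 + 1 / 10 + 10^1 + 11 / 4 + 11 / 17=7989 / 340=23.50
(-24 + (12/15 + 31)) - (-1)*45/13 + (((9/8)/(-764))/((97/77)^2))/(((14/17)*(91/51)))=84186710097/7476015040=11.26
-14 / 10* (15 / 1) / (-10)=21 / 10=2.10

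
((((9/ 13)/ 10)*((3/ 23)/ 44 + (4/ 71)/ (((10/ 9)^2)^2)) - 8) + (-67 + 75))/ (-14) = -8068761/ 40865825000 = -0.00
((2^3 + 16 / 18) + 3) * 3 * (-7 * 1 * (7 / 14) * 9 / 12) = -749 / 8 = -93.62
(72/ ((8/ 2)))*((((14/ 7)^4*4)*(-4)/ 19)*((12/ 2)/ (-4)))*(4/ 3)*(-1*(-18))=8730.95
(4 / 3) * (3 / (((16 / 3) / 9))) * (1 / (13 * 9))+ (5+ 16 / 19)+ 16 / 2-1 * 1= 12745 / 988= 12.90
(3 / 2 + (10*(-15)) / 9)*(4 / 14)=-13 / 3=-4.33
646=646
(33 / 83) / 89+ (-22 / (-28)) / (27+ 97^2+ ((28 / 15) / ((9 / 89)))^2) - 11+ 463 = 8329150908192097 / 18427139618552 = 452.00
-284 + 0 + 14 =-270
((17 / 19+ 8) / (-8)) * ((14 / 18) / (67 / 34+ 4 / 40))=-100555 / 240768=-0.42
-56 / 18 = -28 / 9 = -3.11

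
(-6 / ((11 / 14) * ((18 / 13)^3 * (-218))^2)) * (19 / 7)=-91709371 / 1481697188928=-0.00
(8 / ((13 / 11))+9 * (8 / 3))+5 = 465 / 13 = 35.77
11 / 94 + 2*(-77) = -14465 / 94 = -153.88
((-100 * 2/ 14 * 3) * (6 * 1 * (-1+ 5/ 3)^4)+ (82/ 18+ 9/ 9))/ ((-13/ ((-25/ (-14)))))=11875/ 1911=6.21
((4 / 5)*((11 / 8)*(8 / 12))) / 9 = 11 / 135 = 0.08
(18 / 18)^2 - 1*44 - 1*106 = -149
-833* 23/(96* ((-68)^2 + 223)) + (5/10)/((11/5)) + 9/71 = 113695589/363408672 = 0.31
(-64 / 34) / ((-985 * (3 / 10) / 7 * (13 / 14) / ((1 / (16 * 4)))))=98 / 130611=0.00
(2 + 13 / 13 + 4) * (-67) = -469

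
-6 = -6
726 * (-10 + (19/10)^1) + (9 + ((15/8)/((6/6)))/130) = -6106449/1040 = -5871.59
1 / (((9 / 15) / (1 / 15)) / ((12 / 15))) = 4 / 45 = 0.09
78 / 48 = 13 / 8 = 1.62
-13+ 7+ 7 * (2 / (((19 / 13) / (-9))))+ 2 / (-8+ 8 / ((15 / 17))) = -13731 / 152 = -90.34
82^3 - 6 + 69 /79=43557667 /79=551362.87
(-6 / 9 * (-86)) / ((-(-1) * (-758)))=-86 / 1137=-0.08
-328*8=-2624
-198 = -198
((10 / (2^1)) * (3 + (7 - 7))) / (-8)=-15 / 8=-1.88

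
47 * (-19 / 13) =-893 / 13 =-68.69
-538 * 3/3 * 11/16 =-2959/8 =-369.88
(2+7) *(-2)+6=-12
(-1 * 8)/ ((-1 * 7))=8/ 7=1.14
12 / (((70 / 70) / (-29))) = -348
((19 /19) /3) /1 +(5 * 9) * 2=271 /3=90.33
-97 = -97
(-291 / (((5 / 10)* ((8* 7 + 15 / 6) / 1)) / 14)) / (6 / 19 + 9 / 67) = -6914936 / 22347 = -309.43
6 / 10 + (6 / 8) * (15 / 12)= 123 / 80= 1.54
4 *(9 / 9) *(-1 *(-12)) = 48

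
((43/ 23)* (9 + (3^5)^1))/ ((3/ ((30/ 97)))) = 108360/ 2231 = 48.57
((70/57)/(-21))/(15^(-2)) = -250/19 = -13.16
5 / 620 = 1 / 124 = 0.01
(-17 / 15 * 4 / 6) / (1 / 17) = -578 / 45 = -12.84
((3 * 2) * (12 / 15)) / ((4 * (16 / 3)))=9 / 40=0.22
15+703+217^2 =47807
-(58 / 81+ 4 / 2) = -220 / 81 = -2.72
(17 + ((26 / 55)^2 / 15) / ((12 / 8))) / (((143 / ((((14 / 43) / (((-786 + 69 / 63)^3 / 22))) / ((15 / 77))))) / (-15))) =466994663268 / 3442098403944932875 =0.00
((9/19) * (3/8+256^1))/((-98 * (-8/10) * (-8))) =-13185/68096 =-0.19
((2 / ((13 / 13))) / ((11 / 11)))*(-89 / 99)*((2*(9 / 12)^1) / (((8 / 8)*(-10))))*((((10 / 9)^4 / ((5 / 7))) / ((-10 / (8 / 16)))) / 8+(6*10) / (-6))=-212621 / 78732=-2.70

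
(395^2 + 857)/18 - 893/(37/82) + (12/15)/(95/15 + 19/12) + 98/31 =6739.85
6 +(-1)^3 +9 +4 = 18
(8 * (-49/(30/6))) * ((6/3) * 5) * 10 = -7840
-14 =-14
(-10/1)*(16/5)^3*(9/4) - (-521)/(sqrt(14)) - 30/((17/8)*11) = -599.32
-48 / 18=-8 / 3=-2.67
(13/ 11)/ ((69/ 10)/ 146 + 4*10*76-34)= 18980/ 48277119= 0.00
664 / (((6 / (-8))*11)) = -2656 / 33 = -80.48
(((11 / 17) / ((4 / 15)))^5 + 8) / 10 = 133929571669 / 14539335680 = 9.21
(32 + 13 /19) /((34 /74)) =22977 /323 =71.14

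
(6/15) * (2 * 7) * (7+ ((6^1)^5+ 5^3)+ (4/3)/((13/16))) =8637328/195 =44293.99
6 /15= 2 /5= 0.40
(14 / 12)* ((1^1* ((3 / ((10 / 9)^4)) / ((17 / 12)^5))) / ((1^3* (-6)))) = -59521392 / 887410625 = -0.07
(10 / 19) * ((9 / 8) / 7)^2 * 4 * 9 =3645 / 7448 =0.49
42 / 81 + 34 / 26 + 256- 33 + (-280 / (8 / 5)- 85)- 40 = -26386 / 351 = -75.17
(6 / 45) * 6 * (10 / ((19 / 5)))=40 / 19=2.11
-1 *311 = -311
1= 1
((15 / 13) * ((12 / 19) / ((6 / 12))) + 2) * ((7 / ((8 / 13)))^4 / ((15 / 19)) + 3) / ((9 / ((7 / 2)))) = 3894991542631 / 136581120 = 28517.79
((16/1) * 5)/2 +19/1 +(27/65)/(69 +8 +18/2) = 329837/5590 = 59.00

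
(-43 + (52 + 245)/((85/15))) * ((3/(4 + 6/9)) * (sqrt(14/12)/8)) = 15 * sqrt(42)/119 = 0.82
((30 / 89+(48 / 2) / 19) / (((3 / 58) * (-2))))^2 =684240964 / 2859481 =239.29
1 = 1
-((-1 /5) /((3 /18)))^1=6 /5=1.20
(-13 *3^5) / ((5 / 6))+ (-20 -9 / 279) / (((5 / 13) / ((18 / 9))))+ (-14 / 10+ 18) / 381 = -230014747 / 59055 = -3894.92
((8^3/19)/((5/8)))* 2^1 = 8192/95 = 86.23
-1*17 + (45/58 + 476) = 26667/58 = 459.78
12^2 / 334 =72 / 167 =0.43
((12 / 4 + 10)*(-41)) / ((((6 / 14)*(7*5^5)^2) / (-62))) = 33046 / 205078125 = 0.00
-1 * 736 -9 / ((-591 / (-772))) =-147308 / 197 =-747.76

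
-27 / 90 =-3 / 10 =-0.30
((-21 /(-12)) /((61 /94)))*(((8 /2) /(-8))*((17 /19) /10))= -5593 /46360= -0.12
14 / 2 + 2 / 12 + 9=97 / 6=16.17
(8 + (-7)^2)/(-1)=-57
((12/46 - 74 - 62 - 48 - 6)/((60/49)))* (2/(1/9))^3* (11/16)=-621286.55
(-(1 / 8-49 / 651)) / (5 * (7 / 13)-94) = 481 / 883128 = 0.00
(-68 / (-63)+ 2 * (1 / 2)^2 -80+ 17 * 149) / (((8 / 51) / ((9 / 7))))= 15773127 / 784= 20118.78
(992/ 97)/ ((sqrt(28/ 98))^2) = 3472/ 97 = 35.79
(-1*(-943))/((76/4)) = 943/19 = 49.63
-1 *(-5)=5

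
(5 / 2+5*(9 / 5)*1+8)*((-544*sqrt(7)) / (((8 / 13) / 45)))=-775710*sqrt(7)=-2052335.75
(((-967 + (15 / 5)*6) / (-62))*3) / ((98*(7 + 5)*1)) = 949 / 24304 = 0.04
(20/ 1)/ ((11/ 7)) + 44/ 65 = 9584/ 715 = 13.40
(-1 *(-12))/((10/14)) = 84/5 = 16.80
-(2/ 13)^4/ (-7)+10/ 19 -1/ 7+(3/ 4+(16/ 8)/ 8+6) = 28047206/ 3798613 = 7.38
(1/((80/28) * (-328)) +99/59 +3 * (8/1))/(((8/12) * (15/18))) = 89441883/1935200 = 46.22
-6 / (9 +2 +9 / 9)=-1 / 2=-0.50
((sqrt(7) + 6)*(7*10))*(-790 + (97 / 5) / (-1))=-339948 - 56658*sqrt(7)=-489850.98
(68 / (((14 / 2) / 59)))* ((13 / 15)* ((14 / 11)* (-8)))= -834496 / 165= -5057.55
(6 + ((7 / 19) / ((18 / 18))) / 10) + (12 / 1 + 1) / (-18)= 4544 / 855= 5.31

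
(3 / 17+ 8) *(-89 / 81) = -12371 / 1377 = -8.98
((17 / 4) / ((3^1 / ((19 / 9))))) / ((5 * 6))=323 / 3240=0.10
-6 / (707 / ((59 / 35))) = -0.01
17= 17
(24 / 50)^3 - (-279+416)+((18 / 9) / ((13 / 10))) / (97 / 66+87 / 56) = -136.38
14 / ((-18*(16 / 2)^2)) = -7 / 576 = -0.01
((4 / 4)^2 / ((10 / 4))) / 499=2 / 2495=0.00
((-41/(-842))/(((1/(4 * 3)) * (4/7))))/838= 861/705596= 0.00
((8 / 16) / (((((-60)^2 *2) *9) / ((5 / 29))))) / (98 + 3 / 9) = 1 / 73915200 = 0.00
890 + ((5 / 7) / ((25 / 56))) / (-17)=75642 / 85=889.91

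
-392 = -392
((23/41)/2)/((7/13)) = 0.52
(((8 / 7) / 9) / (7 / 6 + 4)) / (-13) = -16 / 8463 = -0.00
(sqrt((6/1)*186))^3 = 6696*sqrt(31) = 37281.75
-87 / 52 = -1.67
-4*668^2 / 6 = -892448 / 3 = -297482.67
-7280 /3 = -2426.67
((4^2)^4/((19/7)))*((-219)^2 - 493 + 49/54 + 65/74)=21755082309632/18981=1146150482.57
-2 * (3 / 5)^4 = -162 / 625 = -0.26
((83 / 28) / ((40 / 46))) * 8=1909 / 70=27.27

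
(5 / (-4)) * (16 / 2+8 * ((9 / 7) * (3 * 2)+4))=-890 / 7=-127.14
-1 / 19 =-0.05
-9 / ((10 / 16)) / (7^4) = -72 / 12005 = -0.01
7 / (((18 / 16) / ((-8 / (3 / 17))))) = -282.07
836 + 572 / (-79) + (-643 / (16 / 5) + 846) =1862911 / 1264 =1473.82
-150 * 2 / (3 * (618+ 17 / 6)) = -24 / 149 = -0.16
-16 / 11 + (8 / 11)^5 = -201488 / 161051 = -1.25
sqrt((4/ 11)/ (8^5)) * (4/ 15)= sqrt(22)/ 5280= 0.00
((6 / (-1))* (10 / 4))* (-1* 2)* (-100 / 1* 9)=-27000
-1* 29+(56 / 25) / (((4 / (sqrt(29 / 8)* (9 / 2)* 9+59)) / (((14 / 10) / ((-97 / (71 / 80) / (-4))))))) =-3310989 / 121250+281799* sqrt(58) / 970000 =-25.09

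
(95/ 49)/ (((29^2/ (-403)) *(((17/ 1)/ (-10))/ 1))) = 382850/ 700553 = 0.55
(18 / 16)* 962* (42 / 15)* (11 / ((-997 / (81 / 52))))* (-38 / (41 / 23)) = 907614477 / 817540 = 1110.18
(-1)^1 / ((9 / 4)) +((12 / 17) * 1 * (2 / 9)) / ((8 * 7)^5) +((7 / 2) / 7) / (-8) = -5339516669 / 10532745216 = -0.51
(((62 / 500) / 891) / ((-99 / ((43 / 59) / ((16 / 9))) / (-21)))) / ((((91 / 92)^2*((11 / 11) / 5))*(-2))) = -705157 / 22802679900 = -0.00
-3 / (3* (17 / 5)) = -5 / 17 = -0.29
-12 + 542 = 530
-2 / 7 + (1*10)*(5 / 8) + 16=615 / 28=21.96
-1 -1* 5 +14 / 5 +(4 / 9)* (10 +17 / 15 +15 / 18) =286 / 135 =2.12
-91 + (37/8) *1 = -691/8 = -86.38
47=47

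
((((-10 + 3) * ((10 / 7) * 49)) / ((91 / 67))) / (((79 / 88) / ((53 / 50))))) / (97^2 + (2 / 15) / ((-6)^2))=-118120464 / 2609022637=-0.05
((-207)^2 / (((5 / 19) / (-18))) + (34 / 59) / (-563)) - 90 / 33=-5354516890966 / 1826935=-2930874.33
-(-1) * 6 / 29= 6 / 29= 0.21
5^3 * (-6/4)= -375/2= -187.50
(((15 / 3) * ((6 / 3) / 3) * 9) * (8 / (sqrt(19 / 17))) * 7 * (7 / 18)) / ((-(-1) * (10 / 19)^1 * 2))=98 * sqrt(323) / 3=587.09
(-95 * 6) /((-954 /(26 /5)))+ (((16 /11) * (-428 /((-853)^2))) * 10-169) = -211124456843 /1272588141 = -165.90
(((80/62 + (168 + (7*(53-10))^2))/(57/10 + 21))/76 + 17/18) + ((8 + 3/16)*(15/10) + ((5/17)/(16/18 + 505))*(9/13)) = 880445054222377/15191047201824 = 57.96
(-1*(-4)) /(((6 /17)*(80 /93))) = 527 /40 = 13.18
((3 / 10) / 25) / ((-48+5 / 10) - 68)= -1 / 9625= -0.00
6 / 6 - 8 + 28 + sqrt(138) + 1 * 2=34.75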